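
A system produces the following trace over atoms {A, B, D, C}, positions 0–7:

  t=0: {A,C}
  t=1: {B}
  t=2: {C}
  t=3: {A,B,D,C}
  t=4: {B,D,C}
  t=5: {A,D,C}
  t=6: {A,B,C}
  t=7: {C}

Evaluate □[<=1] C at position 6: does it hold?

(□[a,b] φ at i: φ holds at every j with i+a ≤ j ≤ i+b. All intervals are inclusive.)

True

Check C at every j in [6,7]:
  j=6: true
  j=7: true
All positions satisfy it → formula holds.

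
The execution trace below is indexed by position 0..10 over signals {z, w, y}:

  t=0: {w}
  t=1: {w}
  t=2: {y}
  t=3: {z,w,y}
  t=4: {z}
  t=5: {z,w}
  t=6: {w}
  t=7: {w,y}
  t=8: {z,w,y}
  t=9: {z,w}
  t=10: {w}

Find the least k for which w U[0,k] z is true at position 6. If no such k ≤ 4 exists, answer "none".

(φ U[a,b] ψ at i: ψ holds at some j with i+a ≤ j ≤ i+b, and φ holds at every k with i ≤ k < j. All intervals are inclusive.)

2

Need earliest j ≥ 6 with z, and w at every k in [6,j-1].
  j=6: rhs fails.
  j=7: rhs fails.
  j=8: rhs holds; lhs holds on [6,7]. k = 2.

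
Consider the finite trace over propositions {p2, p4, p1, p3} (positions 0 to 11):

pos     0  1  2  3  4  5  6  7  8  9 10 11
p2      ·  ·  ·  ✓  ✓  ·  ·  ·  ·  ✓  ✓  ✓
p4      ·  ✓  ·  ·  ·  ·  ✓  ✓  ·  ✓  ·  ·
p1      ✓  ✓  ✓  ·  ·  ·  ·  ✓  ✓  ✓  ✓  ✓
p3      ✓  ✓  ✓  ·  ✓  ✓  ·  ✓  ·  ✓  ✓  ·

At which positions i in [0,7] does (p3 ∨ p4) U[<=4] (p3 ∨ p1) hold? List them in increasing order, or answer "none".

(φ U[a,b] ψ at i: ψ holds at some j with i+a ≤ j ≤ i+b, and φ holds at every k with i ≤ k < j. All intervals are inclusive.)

0, 1, 2, 4, 5, 6, 7

Evaluate at each i in [0,7]:
  i=0: ✓ (rhs at j=0)
  i=1: ✓ (rhs at j=1)
  i=2: ✓ (rhs at j=2)
  i=3: ✗ (lhs fails at k=3 before rhs at j=4)
  i=4: ✓ (rhs at j=4)
  i=5: ✓ (rhs at j=5)
  i=6: ✓ (rhs at j=7; lhs holds on [6,6])
  i=7: ✓ (rhs at j=7)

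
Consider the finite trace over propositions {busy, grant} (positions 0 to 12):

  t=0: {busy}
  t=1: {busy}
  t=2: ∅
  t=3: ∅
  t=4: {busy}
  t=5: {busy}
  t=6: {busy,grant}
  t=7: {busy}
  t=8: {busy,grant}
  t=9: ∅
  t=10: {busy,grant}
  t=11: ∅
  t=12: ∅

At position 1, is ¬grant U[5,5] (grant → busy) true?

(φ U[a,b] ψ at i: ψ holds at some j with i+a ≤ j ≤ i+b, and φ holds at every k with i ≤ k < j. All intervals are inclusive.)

Need some j in [6,6] with (grant → busy), and ¬grant at every k in [1,j-1].
  j=6: (grant → busy) holds; ¬grant holds at every k in [1,5] → satisfied.

Holds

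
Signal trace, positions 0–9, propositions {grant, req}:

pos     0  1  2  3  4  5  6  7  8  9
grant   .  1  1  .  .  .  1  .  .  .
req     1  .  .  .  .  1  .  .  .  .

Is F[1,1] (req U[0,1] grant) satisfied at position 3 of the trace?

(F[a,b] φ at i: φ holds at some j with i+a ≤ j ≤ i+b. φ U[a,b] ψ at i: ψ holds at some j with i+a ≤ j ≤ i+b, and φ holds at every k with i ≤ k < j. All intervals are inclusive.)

No

Check (req U[0,1] grant) at each j in [4,4]:
  j=4: fails
No position in the window satisfies it → formula fails.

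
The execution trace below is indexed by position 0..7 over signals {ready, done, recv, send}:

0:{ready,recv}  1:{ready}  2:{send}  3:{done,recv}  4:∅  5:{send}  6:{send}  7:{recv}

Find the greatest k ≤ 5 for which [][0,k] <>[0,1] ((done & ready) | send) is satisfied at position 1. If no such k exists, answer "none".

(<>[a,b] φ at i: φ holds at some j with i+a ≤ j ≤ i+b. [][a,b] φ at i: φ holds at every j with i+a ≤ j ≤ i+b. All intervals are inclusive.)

<>[0,1] ((done & ready) | send) must hold from j=1 onward; find where it first fails.
  j=1: holds
  j=2: holds
  j=3: fails
Holds on [1,2], so largest k = 1.

1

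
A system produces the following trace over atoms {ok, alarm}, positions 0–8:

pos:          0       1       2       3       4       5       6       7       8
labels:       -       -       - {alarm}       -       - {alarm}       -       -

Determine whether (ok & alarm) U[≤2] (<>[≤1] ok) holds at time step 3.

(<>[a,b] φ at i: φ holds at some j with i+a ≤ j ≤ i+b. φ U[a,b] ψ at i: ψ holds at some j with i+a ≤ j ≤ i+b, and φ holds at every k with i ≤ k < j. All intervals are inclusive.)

Need some j in [3,5] with <>[≤1] ok, and (ok & alarm) at every k in [3,j-1].
  j=3: <>[≤1] ok — fails (none in [3,4]).
  j=4: <>[≤1] ok — fails (none in [4,5]).
  j=5: <>[≤1] ok — fails (none in [5,6]).
No j in the window works → until fails.

False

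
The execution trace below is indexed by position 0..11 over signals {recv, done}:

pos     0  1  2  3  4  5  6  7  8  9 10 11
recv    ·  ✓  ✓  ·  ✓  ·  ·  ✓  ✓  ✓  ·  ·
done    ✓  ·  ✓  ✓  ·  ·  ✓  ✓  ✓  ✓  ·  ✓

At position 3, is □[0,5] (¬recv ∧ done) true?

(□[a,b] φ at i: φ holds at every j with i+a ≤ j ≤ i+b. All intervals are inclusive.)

Check (¬recv ∧ done) at every j in [3,8]:
  j=3: true
  j=4: false
  j=5: false
  j=6: true
  j=7: false
  j=8: false
Fails at j=4 → formula fails.

False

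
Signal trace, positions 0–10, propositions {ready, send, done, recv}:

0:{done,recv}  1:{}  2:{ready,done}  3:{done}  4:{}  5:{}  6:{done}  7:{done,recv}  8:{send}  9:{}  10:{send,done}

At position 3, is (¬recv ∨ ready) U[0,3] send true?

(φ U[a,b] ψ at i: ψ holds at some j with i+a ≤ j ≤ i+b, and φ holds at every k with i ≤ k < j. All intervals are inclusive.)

False

Need some j in [3,6] with send, and (¬recv ∨ ready) at every k in [3,j-1].
  j=3: send false.
  j=4: send false.
  j=5: send false.
  j=6: send false.
No j in the window works → until fails.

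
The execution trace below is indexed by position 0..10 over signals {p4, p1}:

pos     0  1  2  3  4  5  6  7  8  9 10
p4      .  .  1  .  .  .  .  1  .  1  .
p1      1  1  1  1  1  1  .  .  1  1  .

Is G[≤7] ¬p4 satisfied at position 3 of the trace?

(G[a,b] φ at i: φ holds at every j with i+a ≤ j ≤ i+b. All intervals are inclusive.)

Check ¬p4 at every j in [3,10]:
  j=3: true
  j=4: true
  j=5: true
  j=6: true
  j=7: false
  j=8: true
  j=9: false
  j=10: true
Fails at j=7 → formula fails.

No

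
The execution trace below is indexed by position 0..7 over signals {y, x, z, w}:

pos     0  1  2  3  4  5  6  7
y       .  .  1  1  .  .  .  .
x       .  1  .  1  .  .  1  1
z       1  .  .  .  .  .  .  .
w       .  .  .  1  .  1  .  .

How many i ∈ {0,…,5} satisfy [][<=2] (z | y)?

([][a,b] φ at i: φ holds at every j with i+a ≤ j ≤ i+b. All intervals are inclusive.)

0

Evaluate at each i in [0,5]:
  i=0: ✗ (fails at j=1)
  i=1: ✗ (fails at j=1)
  i=2: ✗ (fails at j=4)
  i=3: ✗ (fails at j=4)
  i=4: ✗ (fails at j=4)
  i=5: ✗ (fails at j=5)
Positions where it holds: {} → 0.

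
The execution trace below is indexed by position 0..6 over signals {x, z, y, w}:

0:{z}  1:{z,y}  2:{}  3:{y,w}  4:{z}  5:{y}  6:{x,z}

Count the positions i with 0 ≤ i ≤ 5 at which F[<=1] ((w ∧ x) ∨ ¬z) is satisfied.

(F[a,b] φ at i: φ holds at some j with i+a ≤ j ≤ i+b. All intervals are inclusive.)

Evaluate at each i in [0,5]:
  i=0: ✗ (none in [0,1])
  i=1: ✓ (witness j=2)
  i=2: ✓ (witness j=2)
  i=3: ✓ (witness j=3)
  i=4: ✓ (witness j=5)
  i=5: ✓ (witness j=5)
Positions where it holds: {1, 2, 3, 4, 5} → 5.

5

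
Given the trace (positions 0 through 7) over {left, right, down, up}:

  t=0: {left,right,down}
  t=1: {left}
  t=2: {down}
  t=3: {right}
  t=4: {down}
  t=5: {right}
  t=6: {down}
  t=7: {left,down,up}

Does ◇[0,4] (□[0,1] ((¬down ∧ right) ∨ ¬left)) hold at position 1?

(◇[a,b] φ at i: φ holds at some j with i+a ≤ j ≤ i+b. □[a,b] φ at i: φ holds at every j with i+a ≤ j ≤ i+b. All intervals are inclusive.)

Yes

Check □[0,1] ((¬down ∧ right) ∨ ¬left) at each j in [1,5]:
  j=1: fails at 1
  j=2: holds on [2,3]
  j=3: holds on [3,4]
  j=4: holds on [4,5]
  j=5: holds on [5,6]
Found at j=2 → formula holds.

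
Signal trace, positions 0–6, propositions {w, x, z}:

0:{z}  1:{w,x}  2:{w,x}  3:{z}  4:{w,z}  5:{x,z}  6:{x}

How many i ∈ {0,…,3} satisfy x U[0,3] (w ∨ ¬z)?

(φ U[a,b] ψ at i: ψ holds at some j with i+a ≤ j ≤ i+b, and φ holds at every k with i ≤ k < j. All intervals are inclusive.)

Evaluate at each i in [0,3]:
  i=0: ✗ (lhs fails at k=0 before rhs at j=1)
  i=1: ✓ (rhs at j=1)
  i=2: ✓ (rhs at j=2)
  i=3: ✗ (lhs fails at k=3 before rhs at j=4)
Positions where it holds: {1, 2} → 2.

2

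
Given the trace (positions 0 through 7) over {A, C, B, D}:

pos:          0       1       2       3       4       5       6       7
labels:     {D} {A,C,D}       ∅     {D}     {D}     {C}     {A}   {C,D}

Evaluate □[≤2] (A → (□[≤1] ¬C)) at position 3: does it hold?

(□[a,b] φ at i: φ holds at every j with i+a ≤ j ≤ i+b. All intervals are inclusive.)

Holds

Check (A → (□[≤1] ¬C)) at every j in [3,5]:
  j=3: antecedent false → ✓
  j=4: antecedent false → ✓
  j=5: antecedent false → ✓
All positions satisfy it → formula holds.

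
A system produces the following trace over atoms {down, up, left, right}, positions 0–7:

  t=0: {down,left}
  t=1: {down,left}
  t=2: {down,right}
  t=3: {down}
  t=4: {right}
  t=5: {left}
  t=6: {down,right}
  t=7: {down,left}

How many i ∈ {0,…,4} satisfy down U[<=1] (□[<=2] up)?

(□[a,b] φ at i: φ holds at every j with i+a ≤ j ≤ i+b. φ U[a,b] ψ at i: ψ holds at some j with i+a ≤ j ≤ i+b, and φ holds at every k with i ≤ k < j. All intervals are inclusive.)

0

Evaluate at each i in [0,4]:
  i=0: ✗ (no rhs in [0,1])
  i=1: ✗ (no rhs in [1,2])
  i=2: ✗ (no rhs in [2,3])
  i=3: ✗ (no rhs in [3,4])
  i=4: ✗ (no rhs in [4,5])
Positions where it holds: {} → 0.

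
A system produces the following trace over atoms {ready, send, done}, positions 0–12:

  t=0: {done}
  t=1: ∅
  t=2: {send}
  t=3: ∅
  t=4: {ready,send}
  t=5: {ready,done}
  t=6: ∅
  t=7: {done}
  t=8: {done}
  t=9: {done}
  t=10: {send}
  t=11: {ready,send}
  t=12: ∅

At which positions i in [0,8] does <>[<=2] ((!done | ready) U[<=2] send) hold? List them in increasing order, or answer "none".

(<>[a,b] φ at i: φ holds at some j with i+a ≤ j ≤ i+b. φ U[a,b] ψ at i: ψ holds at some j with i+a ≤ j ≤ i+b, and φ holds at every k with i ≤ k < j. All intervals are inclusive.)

Evaluate at each i in [0,8]:
  i=0: ✓ (witness j=1)
  i=1: ✓ (witness j=1)
  i=2: ✓ (witness j=2)
  i=3: ✓ (witness j=3)
  i=4: ✓ (witness j=4)
  i=5: ✗ (none in [5,7])
  i=6: ✗ (none in [6,8])
  i=7: ✗ (none in [7,9])
  i=8: ✓ (witness j=10)

0, 1, 2, 3, 4, 8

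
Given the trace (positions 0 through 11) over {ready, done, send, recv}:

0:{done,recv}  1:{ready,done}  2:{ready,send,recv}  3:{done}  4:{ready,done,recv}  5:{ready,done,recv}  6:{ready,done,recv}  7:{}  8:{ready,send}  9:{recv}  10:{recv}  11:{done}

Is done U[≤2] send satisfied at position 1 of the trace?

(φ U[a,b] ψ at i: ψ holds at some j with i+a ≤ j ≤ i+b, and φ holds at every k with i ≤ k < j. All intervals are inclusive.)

True

Need some j in [1,3] with send, and done at every k in [1,j-1].
  j=1: send false.
  j=2: send holds; done holds at every k in [1,1] → satisfied.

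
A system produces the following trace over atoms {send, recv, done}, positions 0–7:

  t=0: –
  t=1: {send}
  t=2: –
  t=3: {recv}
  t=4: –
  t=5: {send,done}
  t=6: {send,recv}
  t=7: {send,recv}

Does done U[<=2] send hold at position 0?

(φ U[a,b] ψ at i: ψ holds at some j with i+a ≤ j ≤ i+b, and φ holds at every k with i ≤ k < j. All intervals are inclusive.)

Does not hold

Need some j in [0,2] with send, and done at every k in [0,j-1].
  j=0: send false.
  j=1: send holds, but done fails at k=0 → not this j.
  j=2: send false.
No j in the window works → until fails.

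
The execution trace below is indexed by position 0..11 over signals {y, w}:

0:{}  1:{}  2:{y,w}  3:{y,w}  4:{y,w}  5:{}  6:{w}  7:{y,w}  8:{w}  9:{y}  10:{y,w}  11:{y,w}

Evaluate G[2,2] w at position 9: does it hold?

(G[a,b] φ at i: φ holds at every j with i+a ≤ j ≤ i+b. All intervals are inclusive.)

Yes

Check w at every j in [11,11]:
  j=11: true
All positions satisfy it → formula holds.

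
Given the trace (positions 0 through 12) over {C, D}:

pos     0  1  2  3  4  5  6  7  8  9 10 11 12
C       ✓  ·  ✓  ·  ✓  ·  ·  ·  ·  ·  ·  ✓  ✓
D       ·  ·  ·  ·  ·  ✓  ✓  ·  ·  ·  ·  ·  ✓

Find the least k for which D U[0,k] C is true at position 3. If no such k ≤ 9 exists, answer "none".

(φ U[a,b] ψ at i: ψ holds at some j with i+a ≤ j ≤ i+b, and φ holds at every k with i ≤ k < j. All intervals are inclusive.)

Need earliest j ≥ 3 with C, and D at every k in [3,j-1].
  j=3: rhs fails.
  j=4: rhs holds but lhs fails at k=3.
  j=5: rhs fails.
  j=6: rhs fails.
  j=7: rhs fails.
  j=8: rhs fails.
  j=9: rhs fails.
  j=10: rhs fails.
  j=11: rhs holds but lhs fails at k=3.
  j=12: rhs holds but lhs fails at k=3.
No witness within the range → none.

none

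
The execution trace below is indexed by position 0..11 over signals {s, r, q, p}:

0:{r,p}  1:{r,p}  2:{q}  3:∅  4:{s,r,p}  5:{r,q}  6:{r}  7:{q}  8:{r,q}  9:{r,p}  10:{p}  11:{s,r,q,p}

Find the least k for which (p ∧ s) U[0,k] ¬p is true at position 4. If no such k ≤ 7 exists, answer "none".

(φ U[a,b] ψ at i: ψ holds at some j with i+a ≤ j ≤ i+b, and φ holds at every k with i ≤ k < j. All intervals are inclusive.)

Need earliest j ≥ 4 with ¬p, and (p ∧ s) at every k in [4,j-1].
  j=4: rhs fails.
  j=5: rhs holds; lhs holds on [4,4]. k = 1.

1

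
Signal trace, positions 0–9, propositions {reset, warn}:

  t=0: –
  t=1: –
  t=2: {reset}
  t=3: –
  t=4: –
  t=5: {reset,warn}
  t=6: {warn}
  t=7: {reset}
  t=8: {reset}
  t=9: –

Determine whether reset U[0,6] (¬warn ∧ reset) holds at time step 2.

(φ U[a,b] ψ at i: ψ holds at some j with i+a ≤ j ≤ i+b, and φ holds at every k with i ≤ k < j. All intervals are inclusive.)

Yes

Need some j in [2,8] with (¬warn ∧ reset), and reset at every k in [2,j-1].
  j=2: (¬warn ∧ reset) holds; no prefix to check → satisfied.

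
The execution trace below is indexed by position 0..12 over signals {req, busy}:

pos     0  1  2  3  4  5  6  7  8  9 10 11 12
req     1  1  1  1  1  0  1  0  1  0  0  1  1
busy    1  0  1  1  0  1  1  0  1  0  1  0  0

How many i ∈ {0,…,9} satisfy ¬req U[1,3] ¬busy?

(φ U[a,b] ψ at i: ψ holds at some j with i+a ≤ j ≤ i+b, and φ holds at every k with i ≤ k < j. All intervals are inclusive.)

1

Evaluate at each i in [0,9]:
  i=0: ✗ (lhs fails at k=0 before rhs at j=1)
  i=1: ✗ (lhs fails at k=1 before rhs at j=4)
  i=2: ✗ (lhs fails at k=2 before rhs at j=4)
  i=3: ✗ (lhs fails at k=3 before rhs at j=4)
  i=4: ✗ (lhs fails at k=4 before rhs at j=7)
  i=5: ✗ (lhs fails at k=6 before rhs at j=7)
  i=6: ✗ (lhs fails at k=6 before rhs at j=7)
  i=7: ✗ (lhs fails at k=8 before rhs at j=9)
  i=8: ✗ (lhs fails at k=8 before rhs at j=9)
  i=9: ✓ (rhs at j=11; lhs holds on [9,10])
Positions where it holds: {9} → 1.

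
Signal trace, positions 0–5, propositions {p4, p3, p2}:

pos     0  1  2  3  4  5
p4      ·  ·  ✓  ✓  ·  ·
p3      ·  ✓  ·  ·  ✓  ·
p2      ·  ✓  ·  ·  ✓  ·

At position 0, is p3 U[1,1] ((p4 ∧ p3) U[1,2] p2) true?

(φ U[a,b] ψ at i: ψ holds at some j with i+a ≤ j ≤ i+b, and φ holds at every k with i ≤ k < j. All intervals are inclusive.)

Need some j in [1,1] with ((p4 ∧ p3) U[1,2] p2), and p3 at every k in [0,j-1].
  j=1: ((p4 ∧ p3) U[1,2] p2) — fails.
No j in the window works → until fails.

False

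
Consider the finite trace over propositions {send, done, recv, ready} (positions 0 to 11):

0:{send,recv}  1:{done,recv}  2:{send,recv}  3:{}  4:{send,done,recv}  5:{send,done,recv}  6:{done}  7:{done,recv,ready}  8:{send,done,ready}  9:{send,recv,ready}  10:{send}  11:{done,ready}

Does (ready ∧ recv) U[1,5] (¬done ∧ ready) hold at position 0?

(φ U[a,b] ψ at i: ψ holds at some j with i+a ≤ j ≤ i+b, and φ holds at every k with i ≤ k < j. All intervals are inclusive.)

Need some j in [1,5] with (¬done ∧ ready), and (ready ∧ recv) at every k in [0,j-1].
  j=1: (¬done ∧ ready) false.
  j=2: (¬done ∧ ready) false.
  j=3: (¬done ∧ ready) false.
  j=4: (¬done ∧ ready) false.
  j=5: (¬done ∧ ready) false.
No j in the window works → until fails.

False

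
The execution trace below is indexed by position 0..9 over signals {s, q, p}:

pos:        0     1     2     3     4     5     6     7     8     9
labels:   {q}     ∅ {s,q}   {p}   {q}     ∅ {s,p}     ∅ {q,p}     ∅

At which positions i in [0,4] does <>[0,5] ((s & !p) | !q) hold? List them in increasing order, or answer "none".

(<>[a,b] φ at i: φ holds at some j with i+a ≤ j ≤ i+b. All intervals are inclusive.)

Evaluate at each i in [0,4]:
  i=0: ✓ (witness j=1)
  i=1: ✓ (witness j=1)
  i=2: ✓ (witness j=2)
  i=3: ✓ (witness j=3)
  i=4: ✓ (witness j=5)

0, 1, 2, 3, 4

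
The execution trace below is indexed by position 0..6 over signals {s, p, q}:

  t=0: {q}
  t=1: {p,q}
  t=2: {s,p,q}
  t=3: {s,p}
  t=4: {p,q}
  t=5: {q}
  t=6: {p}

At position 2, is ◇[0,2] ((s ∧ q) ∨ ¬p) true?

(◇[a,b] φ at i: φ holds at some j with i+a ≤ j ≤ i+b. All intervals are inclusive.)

Check ((s ∧ q) ∨ ¬p) at each j in [2,4]:
  j=2: true
  j=3: false
  j=4: false
Found at j=2 → formula holds.

True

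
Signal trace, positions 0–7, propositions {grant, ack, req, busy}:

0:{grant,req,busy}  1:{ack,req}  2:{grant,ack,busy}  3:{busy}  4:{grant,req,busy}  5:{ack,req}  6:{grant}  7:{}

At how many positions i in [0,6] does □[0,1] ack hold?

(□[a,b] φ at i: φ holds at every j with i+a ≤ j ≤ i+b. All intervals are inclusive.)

Evaluate at each i in [0,6]:
  i=0: ✗ (fails at j=0)
  i=1: ✓ (all of [1,2])
  i=2: ✗ (fails at j=3)
  i=3: ✗ (fails at j=3)
  i=4: ✗ (fails at j=4)
  i=5: ✗ (fails at j=6)
  i=6: ✗ (fails at j=6)
Positions where it holds: {1} → 1.

1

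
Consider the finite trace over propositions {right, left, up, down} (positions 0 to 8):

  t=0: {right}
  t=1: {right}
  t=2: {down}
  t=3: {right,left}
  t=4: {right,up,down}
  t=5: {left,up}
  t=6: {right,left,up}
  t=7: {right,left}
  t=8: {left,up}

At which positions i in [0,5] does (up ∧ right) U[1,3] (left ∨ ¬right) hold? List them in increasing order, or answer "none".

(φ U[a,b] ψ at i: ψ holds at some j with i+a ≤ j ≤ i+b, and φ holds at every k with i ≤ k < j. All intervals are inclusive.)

4

Evaluate at each i in [0,5]:
  i=0: ✗ (lhs fails at k=0 before rhs at j=2)
  i=1: ✗ (lhs fails at k=1 before rhs at j=2)
  i=2: ✗ (lhs fails at k=2 before rhs at j=3)
  i=3: ✗ (lhs fails at k=3 before rhs at j=5)
  i=4: ✓ (rhs at j=5; lhs holds on [4,4])
  i=5: ✗ (lhs fails at k=5 before rhs at j=6)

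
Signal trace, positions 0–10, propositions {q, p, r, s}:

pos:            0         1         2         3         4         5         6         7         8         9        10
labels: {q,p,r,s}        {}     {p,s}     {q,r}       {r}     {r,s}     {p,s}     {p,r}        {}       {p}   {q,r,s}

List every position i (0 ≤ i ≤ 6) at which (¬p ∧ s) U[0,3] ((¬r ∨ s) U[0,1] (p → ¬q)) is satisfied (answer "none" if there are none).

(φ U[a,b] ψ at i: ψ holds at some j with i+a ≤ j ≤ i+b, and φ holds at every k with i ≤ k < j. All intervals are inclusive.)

Evaluate at each i in [0,6]:
  i=0: ✓ (rhs at j=0)
  i=1: ✓ (rhs at j=1)
  i=2: ✓ (rhs at j=2)
  i=3: ✓ (rhs at j=3)
  i=4: ✓ (rhs at j=4)
  i=5: ✓ (rhs at j=5)
  i=6: ✓ (rhs at j=6)

0, 1, 2, 3, 4, 5, 6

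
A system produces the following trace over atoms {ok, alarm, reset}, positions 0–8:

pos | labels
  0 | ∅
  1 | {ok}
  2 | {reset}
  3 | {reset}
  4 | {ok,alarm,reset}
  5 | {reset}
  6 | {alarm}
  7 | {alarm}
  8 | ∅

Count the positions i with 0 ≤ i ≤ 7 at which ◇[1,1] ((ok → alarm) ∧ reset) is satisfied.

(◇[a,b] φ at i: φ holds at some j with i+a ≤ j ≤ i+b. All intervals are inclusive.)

4

Evaluate at each i in [0,7]:
  i=0: ✗ (none in [1,1])
  i=1: ✓ (witness j=2)
  i=2: ✓ (witness j=3)
  i=3: ✓ (witness j=4)
  i=4: ✓ (witness j=5)
  i=5: ✗ (none in [6,6])
  i=6: ✗ (none in [7,7])
  i=7: ✗ (none in [8,8])
Positions where it holds: {1, 2, 3, 4} → 4.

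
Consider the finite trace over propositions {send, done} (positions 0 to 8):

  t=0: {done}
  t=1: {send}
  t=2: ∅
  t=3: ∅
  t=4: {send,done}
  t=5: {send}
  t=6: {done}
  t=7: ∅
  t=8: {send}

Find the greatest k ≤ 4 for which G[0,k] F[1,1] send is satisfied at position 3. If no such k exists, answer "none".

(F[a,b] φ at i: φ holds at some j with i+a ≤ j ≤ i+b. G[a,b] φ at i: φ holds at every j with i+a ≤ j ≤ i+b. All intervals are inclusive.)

F[1,1] send must hold from j=3 onward; find where it first fails.
  j=3: holds
  j=4: holds
  j=5: fails
Holds on [3,4], so largest k = 1.

1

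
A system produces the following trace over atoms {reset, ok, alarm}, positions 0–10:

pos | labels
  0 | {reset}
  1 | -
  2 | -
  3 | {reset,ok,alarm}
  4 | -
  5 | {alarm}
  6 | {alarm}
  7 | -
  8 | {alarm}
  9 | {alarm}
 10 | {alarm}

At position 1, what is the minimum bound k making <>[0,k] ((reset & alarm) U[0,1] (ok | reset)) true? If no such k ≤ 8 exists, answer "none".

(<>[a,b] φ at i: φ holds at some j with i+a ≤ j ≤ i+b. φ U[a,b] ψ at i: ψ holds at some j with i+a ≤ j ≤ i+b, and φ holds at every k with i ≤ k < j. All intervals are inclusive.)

2

Scan j = 1,2,… for ((reset & alarm) U[0,1] (ok | reset)):
  j=1: fails
  j=2: fails
  j=3: holds
First hit at j=3, so smallest k = 3-1 = 2.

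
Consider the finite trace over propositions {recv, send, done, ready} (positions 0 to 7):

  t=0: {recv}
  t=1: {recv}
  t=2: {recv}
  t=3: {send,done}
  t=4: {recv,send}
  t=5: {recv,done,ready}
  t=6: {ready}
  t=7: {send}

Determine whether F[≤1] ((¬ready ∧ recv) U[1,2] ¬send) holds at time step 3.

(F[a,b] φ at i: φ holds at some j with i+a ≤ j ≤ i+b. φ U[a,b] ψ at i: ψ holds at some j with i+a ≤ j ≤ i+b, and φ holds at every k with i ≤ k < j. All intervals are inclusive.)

True

Check ((¬ready ∧ recv) U[1,2] ¬send) at each j in [3,4]:
  j=3: fails
  j=4: holds
Found at j=4 → formula holds.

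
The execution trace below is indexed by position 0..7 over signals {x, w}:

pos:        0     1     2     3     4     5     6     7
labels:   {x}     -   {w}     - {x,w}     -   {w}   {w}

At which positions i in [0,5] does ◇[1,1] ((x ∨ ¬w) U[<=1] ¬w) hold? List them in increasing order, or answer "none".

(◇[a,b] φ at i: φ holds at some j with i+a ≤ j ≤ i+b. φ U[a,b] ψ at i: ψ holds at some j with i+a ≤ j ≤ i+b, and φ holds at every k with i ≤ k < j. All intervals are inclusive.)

Evaluate at each i in [0,5]:
  i=0: ✓ (witness j=1)
  i=1: ✗ (none in [2,2])
  i=2: ✓ (witness j=3)
  i=3: ✓ (witness j=4)
  i=4: ✓ (witness j=5)
  i=5: ✗ (none in [6,6])

0, 2, 3, 4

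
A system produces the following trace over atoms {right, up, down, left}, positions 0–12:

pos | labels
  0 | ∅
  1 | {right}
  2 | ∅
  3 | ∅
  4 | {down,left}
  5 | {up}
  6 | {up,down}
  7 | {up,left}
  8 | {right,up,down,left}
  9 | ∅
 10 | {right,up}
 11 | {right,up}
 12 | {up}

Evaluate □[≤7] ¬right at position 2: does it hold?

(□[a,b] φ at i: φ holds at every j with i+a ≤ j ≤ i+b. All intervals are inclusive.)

False

Check ¬right at every j in [2,9]:
  j=2: true
  j=3: true
  j=4: true
  j=5: true
  j=6: true
  j=7: true
  j=8: false
  j=9: true
Fails at j=8 → formula fails.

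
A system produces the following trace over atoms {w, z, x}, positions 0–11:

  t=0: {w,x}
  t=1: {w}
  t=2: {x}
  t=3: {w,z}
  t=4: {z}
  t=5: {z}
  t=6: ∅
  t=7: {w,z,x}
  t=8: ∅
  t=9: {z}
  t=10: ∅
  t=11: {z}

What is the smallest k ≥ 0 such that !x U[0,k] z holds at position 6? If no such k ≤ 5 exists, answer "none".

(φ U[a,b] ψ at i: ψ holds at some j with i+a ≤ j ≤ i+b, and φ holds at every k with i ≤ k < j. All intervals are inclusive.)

Need earliest j ≥ 6 with z, and !x at every k in [6,j-1].
  j=6: rhs fails.
  j=7: rhs holds; lhs holds on [6,6]. k = 1.

1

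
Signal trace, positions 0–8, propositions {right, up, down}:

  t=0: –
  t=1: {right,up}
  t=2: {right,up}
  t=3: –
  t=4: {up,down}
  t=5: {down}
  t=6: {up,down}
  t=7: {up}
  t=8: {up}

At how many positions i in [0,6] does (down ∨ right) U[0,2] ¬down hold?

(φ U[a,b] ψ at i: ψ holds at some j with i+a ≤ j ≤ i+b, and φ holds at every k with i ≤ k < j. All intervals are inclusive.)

6

Evaluate at each i in [0,6]:
  i=0: ✓ (rhs at j=0)
  i=1: ✓ (rhs at j=1)
  i=2: ✓ (rhs at j=2)
  i=3: ✓ (rhs at j=3)
  i=4: ✗ (no rhs in [4,6])
  i=5: ✓ (rhs at j=7; lhs holds on [5,6])
  i=6: ✓ (rhs at j=7; lhs holds on [6,6])
Positions where it holds: {0, 1, 2, 3, 5, 6} → 6.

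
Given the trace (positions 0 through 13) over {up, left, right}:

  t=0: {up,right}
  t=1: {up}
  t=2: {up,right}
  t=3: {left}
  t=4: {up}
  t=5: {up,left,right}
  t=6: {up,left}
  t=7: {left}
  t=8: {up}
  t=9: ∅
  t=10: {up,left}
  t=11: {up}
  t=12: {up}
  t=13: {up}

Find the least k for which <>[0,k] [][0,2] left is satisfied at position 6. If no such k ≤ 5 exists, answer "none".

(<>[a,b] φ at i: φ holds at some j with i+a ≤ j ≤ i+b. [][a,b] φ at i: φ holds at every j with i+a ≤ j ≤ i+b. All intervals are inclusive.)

none

Scan j = 6,7,… for [][0,2] left:
  j=6: fails
  j=7: fails
  j=8: fails
  j=9: fails
  j=10: fails
  j=11: fails
No j in [6,11] satisfies it → none.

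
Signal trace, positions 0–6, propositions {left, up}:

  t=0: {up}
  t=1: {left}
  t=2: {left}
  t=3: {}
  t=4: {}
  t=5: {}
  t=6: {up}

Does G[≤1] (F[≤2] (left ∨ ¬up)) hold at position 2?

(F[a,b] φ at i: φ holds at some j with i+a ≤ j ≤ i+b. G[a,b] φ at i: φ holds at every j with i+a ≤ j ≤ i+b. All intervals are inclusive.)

True

Check F[≤2] (left ∨ ¬up) at every j in [2,3]:
  j=2: holds (witness at 2)
  j=3: holds (witness at 3)
All positions satisfy it → formula holds.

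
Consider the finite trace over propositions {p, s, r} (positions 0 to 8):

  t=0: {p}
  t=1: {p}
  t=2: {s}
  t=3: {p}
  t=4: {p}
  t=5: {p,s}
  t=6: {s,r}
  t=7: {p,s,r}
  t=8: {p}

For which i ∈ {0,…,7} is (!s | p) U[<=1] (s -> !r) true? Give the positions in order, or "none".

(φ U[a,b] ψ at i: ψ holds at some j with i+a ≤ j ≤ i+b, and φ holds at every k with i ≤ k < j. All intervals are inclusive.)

Evaluate at each i in [0,7]:
  i=0: ✓ (rhs at j=0)
  i=1: ✓ (rhs at j=1)
  i=2: ✓ (rhs at j=2)
  i=3: ✓ (rhs at j=3)
  i=4: ✓ (rhs at j=4)
  i=5: ✓ (rhs at j=5)
  i=6: ✗ (no rhs in [6,7])
  i=7: ✓ (rhs at j=8; lhs holds on [7,7])

0, 1, 2, 3, 4, 5, 7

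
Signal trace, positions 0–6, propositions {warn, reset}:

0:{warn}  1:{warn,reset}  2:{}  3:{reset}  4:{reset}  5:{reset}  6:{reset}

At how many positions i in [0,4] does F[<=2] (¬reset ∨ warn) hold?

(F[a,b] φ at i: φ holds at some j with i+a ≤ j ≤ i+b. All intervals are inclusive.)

3

Evaluate at each i in [0,4]:
  i=0: ✓ (witness j=0)
  i=1: ✓ (witness j=1)
  i=2: ✓ (witness j=2)
  i=3: ✗ (none in [3,5])
  i=4: ✗ (none in [4,6])
Positions where it holds: {0, 1, 2} → 3.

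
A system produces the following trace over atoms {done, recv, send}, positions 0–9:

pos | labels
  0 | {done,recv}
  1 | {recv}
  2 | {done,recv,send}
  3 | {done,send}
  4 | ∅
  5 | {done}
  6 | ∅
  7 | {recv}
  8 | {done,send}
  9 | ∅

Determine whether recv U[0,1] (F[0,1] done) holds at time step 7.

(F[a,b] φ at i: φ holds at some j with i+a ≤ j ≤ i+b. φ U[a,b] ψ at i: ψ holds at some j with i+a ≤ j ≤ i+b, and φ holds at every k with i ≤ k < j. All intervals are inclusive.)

Need some j in [7,8] with F[0,1] done, and recv at every k in [7,j-1].
  j=7: F[0,1] done holds; no prefix to check → satisfied.

True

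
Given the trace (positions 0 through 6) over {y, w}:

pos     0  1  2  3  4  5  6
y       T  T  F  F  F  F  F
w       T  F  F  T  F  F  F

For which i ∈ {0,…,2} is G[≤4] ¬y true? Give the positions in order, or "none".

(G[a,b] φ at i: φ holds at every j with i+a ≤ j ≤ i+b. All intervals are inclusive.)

Evaluate at each i in [0,2]:
  i=0: ✗ (fails at j=0)
  i=1: ✗ (fails at j=1)
  i=2: ✓ (all of [2,6])

2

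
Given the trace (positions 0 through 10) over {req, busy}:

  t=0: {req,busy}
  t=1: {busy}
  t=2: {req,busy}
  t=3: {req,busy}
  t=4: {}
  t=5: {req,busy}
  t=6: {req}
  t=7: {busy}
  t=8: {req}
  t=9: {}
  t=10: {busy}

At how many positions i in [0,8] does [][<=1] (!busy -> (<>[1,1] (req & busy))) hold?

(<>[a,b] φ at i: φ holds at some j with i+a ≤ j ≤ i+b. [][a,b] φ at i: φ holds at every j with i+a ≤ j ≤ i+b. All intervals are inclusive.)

Evaluate at each i in [0,8]:
  i=0: ✓ (all of [0,1])
  i=1: ✓ (all of [1,2])
  i=2: ✓ (all of [2,3])
  i=3: ✓ (all of [3,4])
  i=4: ✓ (all of [4,5])
  i=5: ✗ (fails at j=6)
  i=6: ✗ (fails at j=6)
  i=7: ✗ (fails at j=8)
  i=8: ✗ (fails at j=8)
Positions where it holds: {0, 1, 2, 3, 4} → 5.

5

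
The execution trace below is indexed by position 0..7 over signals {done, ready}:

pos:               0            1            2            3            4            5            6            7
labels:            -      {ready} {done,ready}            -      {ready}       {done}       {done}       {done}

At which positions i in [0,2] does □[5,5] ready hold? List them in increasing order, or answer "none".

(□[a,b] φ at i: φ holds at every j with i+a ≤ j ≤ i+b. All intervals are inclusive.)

none

Evaluate at each i in [0,2]:
  i=0: ✗ (fails at j=5)
  i=1: ✗ (fails at j=6)
  i=2: ✗ (fails at j=7)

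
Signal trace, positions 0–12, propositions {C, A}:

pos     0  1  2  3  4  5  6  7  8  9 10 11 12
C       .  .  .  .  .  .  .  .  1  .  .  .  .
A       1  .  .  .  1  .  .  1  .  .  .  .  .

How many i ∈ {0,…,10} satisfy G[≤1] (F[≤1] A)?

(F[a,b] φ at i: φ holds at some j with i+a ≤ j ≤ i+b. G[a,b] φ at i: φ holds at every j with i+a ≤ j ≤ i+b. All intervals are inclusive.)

2

Evaluate at each i in [0,10]:
  i=0: ✗ (fails at j=1)
  i=1: ✗ (fails at j=1)
  i=2: ✗ (fails at j=2)
  i=3: ✓ (all of [3,4])
  i=4: ✗ (fails at j=5)
  i=5: ✗ (fails at j=5)
  i=6: ✓ (all of [6,7])
  i=7: ✗ (fails at j=8)
  i=8: ✗ (fails at j=8)
  i=9: ✗ (fails at j=9)
  i=10: ✗ (fails at j=10)
Positions where it holds: {3, 6} → 2.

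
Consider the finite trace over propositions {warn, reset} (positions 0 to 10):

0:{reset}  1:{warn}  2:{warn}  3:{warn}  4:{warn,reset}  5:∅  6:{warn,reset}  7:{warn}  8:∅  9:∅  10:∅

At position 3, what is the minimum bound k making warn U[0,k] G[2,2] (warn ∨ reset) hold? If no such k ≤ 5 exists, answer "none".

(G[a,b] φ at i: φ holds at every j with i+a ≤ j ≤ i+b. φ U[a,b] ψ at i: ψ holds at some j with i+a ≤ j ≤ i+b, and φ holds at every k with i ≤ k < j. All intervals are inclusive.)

Need earliest j ≥ 3 with G[2,2] (warn ∨ reset), and warn at every k in [3,j-1].
  j=3: rhs fails.
  j=4: rhs holds; lhs holds on [3,3]. k = 1.

1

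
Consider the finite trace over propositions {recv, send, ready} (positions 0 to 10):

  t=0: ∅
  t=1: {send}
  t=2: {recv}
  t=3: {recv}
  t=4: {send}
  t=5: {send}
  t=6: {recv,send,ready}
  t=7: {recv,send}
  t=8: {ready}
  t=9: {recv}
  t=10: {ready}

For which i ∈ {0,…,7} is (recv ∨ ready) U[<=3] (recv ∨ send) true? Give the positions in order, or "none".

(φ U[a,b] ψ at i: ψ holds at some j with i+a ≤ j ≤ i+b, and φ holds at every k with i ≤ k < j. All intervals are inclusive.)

1, 2, 3, 4, 5, 6, 7

Evaluate at each i in [0,7]:
  i=0: ✗ (lhs fails at k=0 before rhs at j=1)
  i=1: ✓ (rhs at j=1)
  i=2: ✓ (rhs at j=2)
  i=3: ✓ (rhs at j=3)
  i=4: ✓ (rhs at j=4)
  i=5: ✓ (rhs at j=5)
  i=6: ✓ (rhs at j=6)
  i=7: ✓ (rhs at j=7)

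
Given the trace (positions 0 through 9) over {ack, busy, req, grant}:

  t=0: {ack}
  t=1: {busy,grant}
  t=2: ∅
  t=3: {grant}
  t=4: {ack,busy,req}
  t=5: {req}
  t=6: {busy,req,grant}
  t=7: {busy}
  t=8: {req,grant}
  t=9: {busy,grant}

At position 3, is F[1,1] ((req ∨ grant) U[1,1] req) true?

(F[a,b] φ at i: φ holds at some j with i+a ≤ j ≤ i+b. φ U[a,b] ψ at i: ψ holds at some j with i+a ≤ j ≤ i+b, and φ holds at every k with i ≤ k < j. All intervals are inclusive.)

Check ((req ∨ grant) U[1,1] req) at each j in [4,4]:
  j=4: holds
Found at j=4 → formula holds.

True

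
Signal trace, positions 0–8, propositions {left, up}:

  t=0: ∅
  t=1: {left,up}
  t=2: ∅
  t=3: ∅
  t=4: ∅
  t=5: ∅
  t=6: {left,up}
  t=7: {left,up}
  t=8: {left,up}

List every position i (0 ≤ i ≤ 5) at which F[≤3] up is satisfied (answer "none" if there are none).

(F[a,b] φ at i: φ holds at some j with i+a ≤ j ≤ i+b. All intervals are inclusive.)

Evaluate at each i in [0,5]:
  i=0: ✓ (witness j=1)
  i=1: ✓ (witness j=1)
  i=2: ✗ (none in [2,5])
  i=3: ✓ (witness j=6)
  i=4: ✓ (witness j=6)
  i=5: ✓ (witness j=6)

0, 1, 3, 4, 5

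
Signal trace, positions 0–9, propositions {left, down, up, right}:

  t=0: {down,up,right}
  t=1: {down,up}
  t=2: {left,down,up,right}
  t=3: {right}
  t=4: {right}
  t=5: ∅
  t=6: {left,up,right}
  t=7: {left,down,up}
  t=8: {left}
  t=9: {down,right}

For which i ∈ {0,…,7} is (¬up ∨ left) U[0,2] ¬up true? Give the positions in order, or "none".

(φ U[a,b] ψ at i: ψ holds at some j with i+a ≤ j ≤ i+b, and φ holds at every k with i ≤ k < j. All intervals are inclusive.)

Evaluate at each i in [0,7]:
  i=0: ✗ (no rhs in [0,2])
  i=1: ✗ (lhs fails at k=1 before rhs at j=3)
  i=2: ✓ (rhs at j=3; lhs holds on [2,2])
  i=3: ✓ (rhs at j=3)
  i=4: ✓ (rhs at j=4)
  i=5: ✓ (rhs at j=5)
  i=6: ✓ (rhs at j=8; lhs holds on [6,7])
  i=7: ✓ (rhs at j=8; lhs holds on [7,7])

2, 3, 4, 5, 6, 7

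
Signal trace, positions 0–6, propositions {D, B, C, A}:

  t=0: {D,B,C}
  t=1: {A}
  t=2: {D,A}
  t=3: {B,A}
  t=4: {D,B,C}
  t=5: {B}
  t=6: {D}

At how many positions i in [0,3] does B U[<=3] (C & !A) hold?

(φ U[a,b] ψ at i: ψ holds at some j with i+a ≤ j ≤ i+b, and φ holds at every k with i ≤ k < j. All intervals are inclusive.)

Evaluate at each i in [0,3]:
  i=0: ✓ (rhs at j=0)
  i=1: ✗ (lhs fails at k=1 before rhs at j=4)
  i=2: ✗ (lhs fails at k=2 before rhs at j=4)
  i=3: ✓ (rhs at j=4; lhs holds on [3,3])
Positions where it holds: {0, 3} → 2.

2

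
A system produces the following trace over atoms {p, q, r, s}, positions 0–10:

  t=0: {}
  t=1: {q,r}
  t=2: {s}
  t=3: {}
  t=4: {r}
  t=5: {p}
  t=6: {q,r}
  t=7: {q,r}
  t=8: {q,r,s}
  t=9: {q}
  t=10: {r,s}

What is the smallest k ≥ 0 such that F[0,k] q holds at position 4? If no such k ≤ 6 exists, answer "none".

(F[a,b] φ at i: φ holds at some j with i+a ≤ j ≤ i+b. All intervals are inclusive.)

2

Scan j = 4,5,… for q:
  j=4: fails
  j=5: fails
  j=6: holds
First hit at j=6, so smallest k = 6-4 = 2.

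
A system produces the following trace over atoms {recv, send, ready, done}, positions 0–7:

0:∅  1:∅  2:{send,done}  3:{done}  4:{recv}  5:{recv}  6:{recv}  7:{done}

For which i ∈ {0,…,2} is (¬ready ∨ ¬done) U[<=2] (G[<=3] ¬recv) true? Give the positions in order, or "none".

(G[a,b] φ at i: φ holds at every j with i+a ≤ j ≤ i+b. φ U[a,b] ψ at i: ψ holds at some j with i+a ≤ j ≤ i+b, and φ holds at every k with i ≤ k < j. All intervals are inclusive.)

Evaluate at each i in [0,2]:
  i=0: ✓ (rhs at j=0)
  i=1: ✗ (no rhs in [1,3])
  i=2: ✗ (no rhs in [2,4])

0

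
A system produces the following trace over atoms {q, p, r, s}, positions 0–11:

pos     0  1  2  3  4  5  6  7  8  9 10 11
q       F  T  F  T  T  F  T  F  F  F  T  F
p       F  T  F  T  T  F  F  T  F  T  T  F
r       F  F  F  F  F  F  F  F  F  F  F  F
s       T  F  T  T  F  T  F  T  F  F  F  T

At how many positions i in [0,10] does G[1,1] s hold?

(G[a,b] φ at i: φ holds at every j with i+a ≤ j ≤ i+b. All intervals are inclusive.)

Evaluate at each i in [0,10]:
  i=0: ✗ (fails at j=1)
  i=1: ✓ (all of [2,2])
  i=2: ✓ (all of [3,3])
  i=3: ✗ (fails at j=4)
  i=4: ✓ (all of [5,5])
  i=5: ✗ (fails at j=6)
  i=6: ✓ (all of [7,7])
  i=7: ✗ (fails at j=8)
  i=8: ✗ (fails at j=9)
  i=9: ✗ (fails at j=10)
  i=10: ✓ (all of [11,11])
Positions where it holds: {1, 2, 4, 6, 10} → 5.

5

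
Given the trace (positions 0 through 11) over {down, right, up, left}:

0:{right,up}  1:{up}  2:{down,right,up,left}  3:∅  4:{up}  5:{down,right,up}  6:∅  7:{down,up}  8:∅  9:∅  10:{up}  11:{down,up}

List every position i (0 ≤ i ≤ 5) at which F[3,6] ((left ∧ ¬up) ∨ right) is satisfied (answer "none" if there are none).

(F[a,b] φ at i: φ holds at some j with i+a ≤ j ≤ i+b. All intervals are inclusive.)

Evaluate at each i in [0,5]:
  i=0: ✓ (witness j=5)
  i=1: ✓ (witness j=5)
  i=2: ✓ (witness j=5)
  i=3: ✗ (none in [6,9])
  i=4: ✗ (none in [7,10])
  i=5: ✗ (none in [8,11])

0, 1, 2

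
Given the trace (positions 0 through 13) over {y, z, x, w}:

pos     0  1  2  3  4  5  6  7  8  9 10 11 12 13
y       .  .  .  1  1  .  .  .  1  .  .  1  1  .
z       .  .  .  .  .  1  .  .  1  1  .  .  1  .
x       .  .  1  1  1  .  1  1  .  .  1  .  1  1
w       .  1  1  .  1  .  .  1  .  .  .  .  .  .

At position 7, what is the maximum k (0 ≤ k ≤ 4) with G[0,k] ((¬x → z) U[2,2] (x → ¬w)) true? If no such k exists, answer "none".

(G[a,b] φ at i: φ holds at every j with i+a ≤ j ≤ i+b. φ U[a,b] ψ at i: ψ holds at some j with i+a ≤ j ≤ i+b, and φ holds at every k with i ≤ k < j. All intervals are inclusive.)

((¬x → z) U[2,2] (x → ¬w)) must hold from j=7 onward; find where it first fails.
  j=7: holds
  j=8: holds
  j=9: holds
  j=10: fails
Holds on [7,9], so largest k = 2.

2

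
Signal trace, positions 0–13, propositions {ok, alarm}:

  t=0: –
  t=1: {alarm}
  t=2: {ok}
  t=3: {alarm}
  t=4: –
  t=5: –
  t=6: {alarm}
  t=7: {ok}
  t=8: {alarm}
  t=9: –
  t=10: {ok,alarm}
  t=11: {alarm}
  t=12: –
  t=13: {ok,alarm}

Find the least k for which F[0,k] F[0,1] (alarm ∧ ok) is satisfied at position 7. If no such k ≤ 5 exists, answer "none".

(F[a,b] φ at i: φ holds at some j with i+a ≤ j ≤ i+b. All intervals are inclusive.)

Scan j = 7,8,… for F[0,1] (alarm ∧ ok):
  j=7: fails
  j=8: fails
  j=9: holds
First hit at j=9, so smallest k = 9-7 = 2.

2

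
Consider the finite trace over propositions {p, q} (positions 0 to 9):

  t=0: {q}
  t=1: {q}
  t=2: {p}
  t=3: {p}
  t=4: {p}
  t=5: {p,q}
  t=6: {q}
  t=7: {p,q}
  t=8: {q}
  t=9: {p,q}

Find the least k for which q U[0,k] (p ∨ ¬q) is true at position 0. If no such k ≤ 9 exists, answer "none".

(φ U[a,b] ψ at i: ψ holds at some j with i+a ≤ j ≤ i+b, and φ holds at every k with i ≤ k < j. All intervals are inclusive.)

2

Need earliest j ≥ 0 with (p ∨ ¬q), and q at every k in [0,j-1].
  j=0: rhs fails.
  j=1: rhs fails.
  j=2: rhs holds; lhs holds on [0,1]. k = 2.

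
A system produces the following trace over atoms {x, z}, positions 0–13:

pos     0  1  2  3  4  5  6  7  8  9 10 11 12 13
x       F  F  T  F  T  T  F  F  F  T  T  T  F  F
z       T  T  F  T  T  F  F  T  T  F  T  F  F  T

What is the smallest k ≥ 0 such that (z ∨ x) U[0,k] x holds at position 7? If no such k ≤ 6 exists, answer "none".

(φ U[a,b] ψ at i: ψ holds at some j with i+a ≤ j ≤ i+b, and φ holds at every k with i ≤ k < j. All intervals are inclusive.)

Need earliest j ≥ 7 with x, and (z ∨ x) at every k in [7,j-1].
  j=7: rhs fails.
  j=8: rhs fails.
  j=9: rhs holds; lhs holds on [7,8]. k = 2.

2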